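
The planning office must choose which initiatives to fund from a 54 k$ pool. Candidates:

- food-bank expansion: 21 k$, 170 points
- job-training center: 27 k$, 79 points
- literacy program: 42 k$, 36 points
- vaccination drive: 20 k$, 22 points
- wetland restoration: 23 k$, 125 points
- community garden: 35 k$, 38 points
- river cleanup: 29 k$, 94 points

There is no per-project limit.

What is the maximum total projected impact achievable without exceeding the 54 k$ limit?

340

Taking 2×food-bank expansion: 42 k$ used, 340 in projected impact.
The spare 12 k$ is too small for any remaining project, and no exchange beats 340.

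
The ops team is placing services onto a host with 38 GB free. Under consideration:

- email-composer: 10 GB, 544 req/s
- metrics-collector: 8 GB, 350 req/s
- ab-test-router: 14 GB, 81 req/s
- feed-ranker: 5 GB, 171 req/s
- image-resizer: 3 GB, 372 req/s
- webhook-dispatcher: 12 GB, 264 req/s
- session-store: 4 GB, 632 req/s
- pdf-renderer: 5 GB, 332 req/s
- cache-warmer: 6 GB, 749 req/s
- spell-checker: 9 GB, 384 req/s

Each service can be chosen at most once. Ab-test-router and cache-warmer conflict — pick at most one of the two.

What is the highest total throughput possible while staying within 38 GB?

3013

The ratio heuristic lands on email-composer + metrics-collector + image-resizer + session-store + pdf-renderer + cache-warmer (2979) but leaves 2 GB idle.
Replace metrics-collector with spell-checker: the trade gains 34 net, giving 3013 at 37 GB.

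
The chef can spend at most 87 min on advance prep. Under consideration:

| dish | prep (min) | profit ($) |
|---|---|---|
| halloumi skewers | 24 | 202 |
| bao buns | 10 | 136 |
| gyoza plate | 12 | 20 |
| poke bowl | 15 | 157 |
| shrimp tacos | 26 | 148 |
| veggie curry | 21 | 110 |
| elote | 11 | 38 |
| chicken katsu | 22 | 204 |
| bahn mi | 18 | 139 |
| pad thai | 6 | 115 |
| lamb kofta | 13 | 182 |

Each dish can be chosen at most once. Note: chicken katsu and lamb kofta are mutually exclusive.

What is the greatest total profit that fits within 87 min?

931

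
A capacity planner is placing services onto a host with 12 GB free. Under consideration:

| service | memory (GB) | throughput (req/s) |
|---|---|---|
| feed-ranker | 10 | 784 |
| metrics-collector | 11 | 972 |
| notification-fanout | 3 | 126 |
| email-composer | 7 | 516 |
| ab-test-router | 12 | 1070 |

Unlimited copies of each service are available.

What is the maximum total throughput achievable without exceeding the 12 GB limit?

Density check — ab-test-router 89.17, metrics-collector 88.36, feed-ranker 78.40 are the best per GB.
Best packing: ab-test-router — 12 GB, 1070 total.
Nothing else within 12 GB beats 1070.

1070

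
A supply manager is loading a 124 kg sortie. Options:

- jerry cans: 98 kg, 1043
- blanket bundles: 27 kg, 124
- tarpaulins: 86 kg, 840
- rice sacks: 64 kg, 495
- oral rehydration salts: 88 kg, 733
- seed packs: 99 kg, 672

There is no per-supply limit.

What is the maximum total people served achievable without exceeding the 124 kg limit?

1043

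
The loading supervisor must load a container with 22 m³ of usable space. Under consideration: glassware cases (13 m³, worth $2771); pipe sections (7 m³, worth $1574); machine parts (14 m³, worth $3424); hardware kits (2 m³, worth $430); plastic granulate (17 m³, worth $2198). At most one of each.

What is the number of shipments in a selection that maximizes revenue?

Best achievable revenue is 4998.
pipe sections + machine parts hits 4998 at 21 m³.
All optima have 2 shipments.

2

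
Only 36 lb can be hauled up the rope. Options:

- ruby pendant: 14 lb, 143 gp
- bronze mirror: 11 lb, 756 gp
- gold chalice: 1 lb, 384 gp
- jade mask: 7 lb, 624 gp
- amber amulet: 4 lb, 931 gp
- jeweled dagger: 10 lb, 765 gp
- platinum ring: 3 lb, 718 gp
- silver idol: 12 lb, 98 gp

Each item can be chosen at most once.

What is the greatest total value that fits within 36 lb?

4178

Best packing: bronze mirror + gold chalice + jade mask + amber amulet + jeweled dagger + platinum ring — 36 lb, 4178 total.
That's the maximum — no swap from here does better than 4178.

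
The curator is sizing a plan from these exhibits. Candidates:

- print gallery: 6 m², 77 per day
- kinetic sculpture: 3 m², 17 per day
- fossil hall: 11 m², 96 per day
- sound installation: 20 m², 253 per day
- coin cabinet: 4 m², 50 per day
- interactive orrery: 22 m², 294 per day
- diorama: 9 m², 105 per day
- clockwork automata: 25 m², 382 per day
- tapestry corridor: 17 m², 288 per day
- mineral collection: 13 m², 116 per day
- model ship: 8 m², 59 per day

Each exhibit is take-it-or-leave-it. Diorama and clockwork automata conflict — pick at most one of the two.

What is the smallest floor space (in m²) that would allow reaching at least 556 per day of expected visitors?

Look for the lowest-floor combination reaching 556.
Taking interactive orrery + tapestry corridor gives 582 (≥ 556) for 39 m².
Below 39 m² the best achievable stays under 556.

39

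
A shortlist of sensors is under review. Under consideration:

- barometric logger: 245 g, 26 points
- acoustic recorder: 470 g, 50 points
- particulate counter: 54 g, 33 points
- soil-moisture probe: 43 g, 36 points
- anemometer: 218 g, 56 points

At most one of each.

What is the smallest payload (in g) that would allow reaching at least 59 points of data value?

97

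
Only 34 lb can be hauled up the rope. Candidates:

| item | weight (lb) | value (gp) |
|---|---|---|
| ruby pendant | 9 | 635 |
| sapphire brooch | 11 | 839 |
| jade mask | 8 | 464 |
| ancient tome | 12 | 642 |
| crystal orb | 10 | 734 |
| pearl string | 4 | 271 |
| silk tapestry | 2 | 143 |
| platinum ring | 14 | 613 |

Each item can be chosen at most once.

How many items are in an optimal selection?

Optimal total is 2479.
For example ruby pendant + sapphire brooch + crystal orb + pearl string achieves it, using 34 lb.
Every optimal selection uses 4 items.

4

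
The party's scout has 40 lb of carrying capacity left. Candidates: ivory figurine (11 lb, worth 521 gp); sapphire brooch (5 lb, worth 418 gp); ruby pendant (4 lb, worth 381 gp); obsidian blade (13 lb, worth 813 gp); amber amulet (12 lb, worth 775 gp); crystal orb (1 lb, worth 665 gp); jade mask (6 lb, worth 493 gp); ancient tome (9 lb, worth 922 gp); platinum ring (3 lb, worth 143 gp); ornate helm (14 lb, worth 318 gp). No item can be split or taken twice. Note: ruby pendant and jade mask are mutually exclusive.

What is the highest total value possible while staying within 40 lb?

Best packing: sapphire brooch + obsidian blade + amber amulet + crystal orb + ancient tome — 40 lb, 3593 total.
The closest alternative, ruby pendant + obsidian blade + amber amulet + crystal orb + ancient tome, reaches only 3556.

3593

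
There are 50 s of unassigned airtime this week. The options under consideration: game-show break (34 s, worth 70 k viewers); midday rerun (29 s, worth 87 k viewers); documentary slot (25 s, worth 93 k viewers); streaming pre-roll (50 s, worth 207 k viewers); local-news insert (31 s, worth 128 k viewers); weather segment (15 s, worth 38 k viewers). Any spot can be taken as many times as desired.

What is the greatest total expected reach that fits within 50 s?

207

Density check — streaming pre-roll 4.14, local-news insert 4.13, documentary slot 3.72 are the best per s.
Streaming pre-roll uses 50 of the 50 s and totals 207.
Every other selection either busts 50 s or fails to beat 207.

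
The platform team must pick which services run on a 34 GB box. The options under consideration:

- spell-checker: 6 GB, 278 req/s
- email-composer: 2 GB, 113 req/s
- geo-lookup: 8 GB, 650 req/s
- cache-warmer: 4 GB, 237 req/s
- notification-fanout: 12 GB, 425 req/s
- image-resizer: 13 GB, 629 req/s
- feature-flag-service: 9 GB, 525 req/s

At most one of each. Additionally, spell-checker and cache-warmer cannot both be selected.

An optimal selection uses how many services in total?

4

The maximum throughput within 34 GB is 2041.
geo-lookup + cache-warmer + image-resizer + feature-flag-service hits 2041 at 34 GB.
Any selection reaching 2041 contains exactly 4 services.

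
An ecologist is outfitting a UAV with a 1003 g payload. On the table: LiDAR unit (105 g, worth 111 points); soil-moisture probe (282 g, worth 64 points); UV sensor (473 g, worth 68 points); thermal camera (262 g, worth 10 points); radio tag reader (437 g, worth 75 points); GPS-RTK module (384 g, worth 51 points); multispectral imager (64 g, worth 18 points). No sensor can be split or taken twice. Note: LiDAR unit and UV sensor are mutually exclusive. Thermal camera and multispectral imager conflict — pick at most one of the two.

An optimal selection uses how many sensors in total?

Optimal total is 268.
LiDAR unit + soil-moisture probe + radio tag reader + multispectral imager hits 268 at 888 g.
All optima have 4 sensors.

4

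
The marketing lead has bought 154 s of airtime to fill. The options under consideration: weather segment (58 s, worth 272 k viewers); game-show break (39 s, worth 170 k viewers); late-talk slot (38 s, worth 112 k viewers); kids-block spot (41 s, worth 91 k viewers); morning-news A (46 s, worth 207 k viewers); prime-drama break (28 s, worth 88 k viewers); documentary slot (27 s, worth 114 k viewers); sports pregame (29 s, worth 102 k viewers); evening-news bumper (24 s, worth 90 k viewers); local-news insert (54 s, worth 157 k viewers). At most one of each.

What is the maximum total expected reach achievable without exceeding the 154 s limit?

658

A density-first pass picks weather segment + game-show break + morning-news A — 649 at 143 s.
Dropping morning-news A frees 46 s; slotting in documentary slot + sports pregame (56 s) lifts the total to 658 at 153 s.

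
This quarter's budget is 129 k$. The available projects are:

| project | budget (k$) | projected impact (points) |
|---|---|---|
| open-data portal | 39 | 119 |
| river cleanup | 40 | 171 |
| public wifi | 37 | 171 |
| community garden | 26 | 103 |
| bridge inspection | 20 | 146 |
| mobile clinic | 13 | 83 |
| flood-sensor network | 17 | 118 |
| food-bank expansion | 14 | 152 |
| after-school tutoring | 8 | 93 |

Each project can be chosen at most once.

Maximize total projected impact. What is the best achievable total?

Ranking by ratio (projected impact/k$): after-school tutoring 11.62, food-bank expansion 10.86, bridge inspection 7.30, flood-sensor network 6.94.
The ratio heuristic lands on public wifi + bridge inspection + mobile clinic + flood-sensor network + food-bank expansion + after-school tutoring (763) but leaves 20 k$ idle.
The 20 k$ tied up in bridge inspection is better spent on river cleanup — total rises to 788 (129 k$).
No other feasible combination exceeds 788.

788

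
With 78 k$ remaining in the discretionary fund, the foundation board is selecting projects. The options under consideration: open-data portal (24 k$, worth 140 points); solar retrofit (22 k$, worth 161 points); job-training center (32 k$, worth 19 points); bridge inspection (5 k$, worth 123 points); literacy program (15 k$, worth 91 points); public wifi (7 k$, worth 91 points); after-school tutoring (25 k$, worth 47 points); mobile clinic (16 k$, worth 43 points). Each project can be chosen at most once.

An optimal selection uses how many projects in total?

5

The maximum projected impact within 78 k$ is 606.
open-data portal + solar retrofit + bridge inspection + literacy program + public wifi hits 606 at 73 k$.
Any selection reaching 606 contains exactly 5 projects.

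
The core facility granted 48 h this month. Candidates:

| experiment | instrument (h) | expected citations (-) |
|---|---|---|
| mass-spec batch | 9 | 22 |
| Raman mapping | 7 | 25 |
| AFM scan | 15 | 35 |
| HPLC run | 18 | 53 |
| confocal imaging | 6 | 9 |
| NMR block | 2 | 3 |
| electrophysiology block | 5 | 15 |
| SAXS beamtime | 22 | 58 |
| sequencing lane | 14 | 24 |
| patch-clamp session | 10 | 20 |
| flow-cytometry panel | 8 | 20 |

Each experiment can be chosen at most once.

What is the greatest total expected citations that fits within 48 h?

136

Ranking by ratio (expected citations/h): Raman mapping 3.57, electrophysiology block 3.00, HPLC run 2.94.
Filling by ratio: mass-spec batch + Raman mapping + HPLC run + electrophysiology block + flow-cytometry panel for 135, with 1 h left unused.
The 22 h tied up in mass-spec batch and electrophysiology block and flow-cytometry panel is better spent on SAXS beamtime — total rises to 136 (47 h).
Next best is mass-spec batch + Raman mapping + HPLC run + electrophysiology block + flow-cytometry panel at 135 (47 h) — short by 1.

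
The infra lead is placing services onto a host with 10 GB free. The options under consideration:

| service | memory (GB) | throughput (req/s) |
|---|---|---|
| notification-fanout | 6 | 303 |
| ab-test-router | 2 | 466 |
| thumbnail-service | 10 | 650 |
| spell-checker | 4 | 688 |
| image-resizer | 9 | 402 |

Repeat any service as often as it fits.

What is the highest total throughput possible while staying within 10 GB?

Best packing: 5×ab-test-router — 10 GB, 2330 total.

2330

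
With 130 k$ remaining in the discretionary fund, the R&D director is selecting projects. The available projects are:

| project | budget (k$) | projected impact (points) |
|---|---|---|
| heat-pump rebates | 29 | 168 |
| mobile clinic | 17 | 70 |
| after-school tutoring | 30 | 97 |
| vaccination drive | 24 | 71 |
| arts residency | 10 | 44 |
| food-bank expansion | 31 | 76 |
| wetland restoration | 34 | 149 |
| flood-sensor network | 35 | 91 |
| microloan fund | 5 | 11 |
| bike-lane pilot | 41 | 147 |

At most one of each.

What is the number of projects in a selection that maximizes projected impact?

5

Best achievable projected impact is 545.
For example heat-pump rebates + mobile clinic + wetland restoration + microloan fund + bike-lane pilot achieves it, using 126 k$.
Any selection reaching 545 contains exactly 5 projects.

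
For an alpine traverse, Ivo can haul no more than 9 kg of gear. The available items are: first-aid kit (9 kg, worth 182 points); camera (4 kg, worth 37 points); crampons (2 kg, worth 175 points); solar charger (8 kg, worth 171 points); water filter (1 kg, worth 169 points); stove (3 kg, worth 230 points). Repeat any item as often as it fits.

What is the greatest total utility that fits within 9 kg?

1521

Ranking by ratio (utility/kg): water filter 169.00, crampons 87.50, stove 76.67.
Taking 9×water filter: 9 kg used, 1521 in utility.
No other feasible combination exceeds 1521.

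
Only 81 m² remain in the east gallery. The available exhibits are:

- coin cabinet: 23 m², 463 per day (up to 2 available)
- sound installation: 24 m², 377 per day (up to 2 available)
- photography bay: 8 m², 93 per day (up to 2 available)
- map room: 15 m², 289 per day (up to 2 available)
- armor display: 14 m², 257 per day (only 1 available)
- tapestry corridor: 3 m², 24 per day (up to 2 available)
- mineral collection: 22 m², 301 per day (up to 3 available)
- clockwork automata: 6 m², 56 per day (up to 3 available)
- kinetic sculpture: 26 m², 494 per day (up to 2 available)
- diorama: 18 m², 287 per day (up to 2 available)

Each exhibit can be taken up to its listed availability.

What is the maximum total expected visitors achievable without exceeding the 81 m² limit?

1535

Ranking by ratio (expected visitors/m²): coin cabinet 20.13, map room 19.27, kinetic sculpture 19.00, armor display 18.36.
Filling by ratio: 2×coin cabinet + 2×map room + tapestry corridor for 1528, with 2 m² left unused.
Dropping coin cabinet and tapestry corridor frees 26 m²; slotting in kinetic sculpture (26 m²) lifts the total to 1535 at 79 m².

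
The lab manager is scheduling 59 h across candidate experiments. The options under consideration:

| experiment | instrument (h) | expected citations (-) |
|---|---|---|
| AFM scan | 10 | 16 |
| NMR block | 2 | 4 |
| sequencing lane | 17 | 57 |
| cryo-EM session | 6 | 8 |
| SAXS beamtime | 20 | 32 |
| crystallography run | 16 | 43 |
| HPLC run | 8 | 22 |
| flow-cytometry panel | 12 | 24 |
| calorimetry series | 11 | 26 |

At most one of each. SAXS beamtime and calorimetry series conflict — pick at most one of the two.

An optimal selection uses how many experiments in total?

5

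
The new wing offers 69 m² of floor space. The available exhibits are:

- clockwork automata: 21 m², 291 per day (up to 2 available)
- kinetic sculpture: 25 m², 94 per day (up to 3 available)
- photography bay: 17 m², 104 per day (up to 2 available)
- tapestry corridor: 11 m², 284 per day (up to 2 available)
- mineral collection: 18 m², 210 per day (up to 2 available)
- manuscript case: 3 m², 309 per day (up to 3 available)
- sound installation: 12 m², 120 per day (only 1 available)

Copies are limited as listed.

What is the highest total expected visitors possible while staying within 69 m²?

1915

Taking the top-ratio exhibits first gives clockwork automata + 2×tapestry corridor + 3×manuscript case + sound installation for 1906 (64 m²).
Replace clockwork automata and sound installation with 2×mineral collection: the trade gains 9 net, giving 1915 at 67 m².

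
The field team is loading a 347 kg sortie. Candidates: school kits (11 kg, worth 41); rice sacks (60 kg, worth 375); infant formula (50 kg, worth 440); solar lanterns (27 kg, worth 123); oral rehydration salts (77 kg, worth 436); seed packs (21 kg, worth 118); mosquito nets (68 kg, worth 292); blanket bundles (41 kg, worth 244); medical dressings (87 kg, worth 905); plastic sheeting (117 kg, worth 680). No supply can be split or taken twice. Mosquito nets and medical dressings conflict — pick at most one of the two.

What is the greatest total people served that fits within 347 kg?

2559

Best packing: school kits + rice sacks + infant formula + oral rehydration salts + seed packs + blanket bundles + medical dressings — 347 kg, 2559 total.
That's the maximum — no feasible swap from here does better than 2559.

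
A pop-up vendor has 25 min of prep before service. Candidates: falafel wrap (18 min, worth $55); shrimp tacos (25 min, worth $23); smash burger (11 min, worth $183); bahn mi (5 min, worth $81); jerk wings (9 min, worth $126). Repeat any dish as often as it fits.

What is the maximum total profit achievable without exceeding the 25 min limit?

405

By profit per min: smash burger 16.64, bahn mi 16.20, jerk wings 14.00, falafel wrap 3.06 lead.
The ratio heuristic lands on 2×smash burger (366) but leaves 3 min idle.
Dropping 2×smash burger frees 22 min; slotting in 5×bahn mi (25 min) lifts the total to 405 at 25 min.
Every other selection either busts 25 min or fails to beat 405.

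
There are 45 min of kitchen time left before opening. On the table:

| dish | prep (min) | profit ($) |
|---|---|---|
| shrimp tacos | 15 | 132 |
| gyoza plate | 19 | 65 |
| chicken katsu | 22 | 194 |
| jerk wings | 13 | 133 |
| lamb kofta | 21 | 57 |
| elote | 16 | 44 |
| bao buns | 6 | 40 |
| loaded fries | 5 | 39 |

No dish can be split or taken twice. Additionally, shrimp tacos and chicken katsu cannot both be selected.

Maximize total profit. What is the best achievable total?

A density-first pass picks chicken katsu + jerk wings + loaded fries — 366 at 40 min.
Replace loaded fries with bao buns: the trade gains 1 net, giving 367 at 41 min.

367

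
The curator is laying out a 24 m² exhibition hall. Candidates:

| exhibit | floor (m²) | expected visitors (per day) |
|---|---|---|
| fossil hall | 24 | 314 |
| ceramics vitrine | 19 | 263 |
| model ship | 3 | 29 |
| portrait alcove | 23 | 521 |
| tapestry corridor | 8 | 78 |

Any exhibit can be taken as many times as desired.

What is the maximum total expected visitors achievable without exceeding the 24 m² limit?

Density check — portrait alcove 22.65, ceramics vitrine 13.84, fossil hall 13.08 are the best per m².
Portrait alcove uses 23 of the 24 m² and totals 521.
No other feasible combination exceeds 521.

521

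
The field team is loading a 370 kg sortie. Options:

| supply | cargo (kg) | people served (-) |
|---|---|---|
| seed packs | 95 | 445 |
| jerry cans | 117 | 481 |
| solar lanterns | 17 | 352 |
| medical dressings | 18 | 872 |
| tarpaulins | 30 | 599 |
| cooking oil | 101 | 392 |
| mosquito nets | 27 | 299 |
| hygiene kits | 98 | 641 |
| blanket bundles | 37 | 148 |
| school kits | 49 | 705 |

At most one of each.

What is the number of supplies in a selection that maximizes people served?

7

Best achievable people served is 3949.
jerry cans + solar lanterns + medical dressings + tarpaulins + mosquito nets + hygiene kits + school kits hits 3949 at 356 kg.
Every optimal selection uses 7 supplies.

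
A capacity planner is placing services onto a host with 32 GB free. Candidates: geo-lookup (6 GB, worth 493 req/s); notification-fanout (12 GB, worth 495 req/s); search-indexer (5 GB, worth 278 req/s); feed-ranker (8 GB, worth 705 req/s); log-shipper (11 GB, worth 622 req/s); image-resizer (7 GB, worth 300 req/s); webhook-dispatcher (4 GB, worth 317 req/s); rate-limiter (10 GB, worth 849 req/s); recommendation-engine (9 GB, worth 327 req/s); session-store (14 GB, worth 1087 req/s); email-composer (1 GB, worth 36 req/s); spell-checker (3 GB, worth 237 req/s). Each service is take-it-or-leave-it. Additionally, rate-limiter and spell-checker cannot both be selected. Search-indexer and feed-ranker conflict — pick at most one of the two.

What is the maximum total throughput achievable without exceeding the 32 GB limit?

Density check — feed-ranker 88.12, rate-limiter 84.90, geo-lookup 82.17 are the best per GB.
Feed-ranker + rate-limiter + session-store uses 32 of the 32 GB and totals 2641.

2641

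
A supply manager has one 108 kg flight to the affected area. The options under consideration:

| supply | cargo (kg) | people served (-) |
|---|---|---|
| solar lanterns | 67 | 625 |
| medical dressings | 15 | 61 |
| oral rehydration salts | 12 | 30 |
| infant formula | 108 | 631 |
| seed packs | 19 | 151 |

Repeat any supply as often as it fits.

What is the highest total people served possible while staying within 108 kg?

927

By people served per kg: solar lanterns 9.33, seed packs 7.95, infant formula 5.84 lead.
Best packing: solar lanterns + 2×seed packs — 105 kg, 927 total.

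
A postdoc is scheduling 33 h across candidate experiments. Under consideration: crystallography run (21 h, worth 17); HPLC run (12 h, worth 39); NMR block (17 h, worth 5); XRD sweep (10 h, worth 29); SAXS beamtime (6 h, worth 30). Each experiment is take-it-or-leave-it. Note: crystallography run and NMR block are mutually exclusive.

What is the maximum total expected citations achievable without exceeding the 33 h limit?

By expected citations per h: SAXS beamtime 5.00, HPLC run 3.25, XRD sweep 2.90 lead.
The ratio ordering already packs tightly: HPLC run + XRD sweep + SAXS beamtime, 28 h, 98.
Runner-up HPLC run + SAXS beamtime tops out at 69.

98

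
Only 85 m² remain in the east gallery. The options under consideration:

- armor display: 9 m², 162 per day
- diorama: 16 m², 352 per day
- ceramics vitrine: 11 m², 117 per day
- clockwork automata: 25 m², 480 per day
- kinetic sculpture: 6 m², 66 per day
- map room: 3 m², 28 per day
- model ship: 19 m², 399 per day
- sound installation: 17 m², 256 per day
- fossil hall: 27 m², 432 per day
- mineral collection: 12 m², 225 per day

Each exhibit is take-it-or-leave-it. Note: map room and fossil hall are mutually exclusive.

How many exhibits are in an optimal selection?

6

Best achievable expected visitors is 1646.
armor display + diorama + clockwork automata + map room + model ship + mineral collection hits 1646 at 84 m².
Any selection reaching 1646 contains exactly 6 exhibits.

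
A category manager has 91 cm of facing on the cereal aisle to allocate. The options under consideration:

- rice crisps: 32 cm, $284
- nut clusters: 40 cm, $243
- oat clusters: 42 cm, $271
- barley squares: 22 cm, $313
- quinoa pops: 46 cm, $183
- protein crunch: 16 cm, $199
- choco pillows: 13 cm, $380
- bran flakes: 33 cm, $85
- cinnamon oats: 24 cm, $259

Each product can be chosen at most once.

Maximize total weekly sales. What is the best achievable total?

1236

Filling by ratio: barley squares + protein crunch + choco pillows + cinnamon oats for 1151, with 16 cm left unused.
The 16 cm tied up in protein crunch is better spent on rice crisps — total rises to 1236 (91 cm).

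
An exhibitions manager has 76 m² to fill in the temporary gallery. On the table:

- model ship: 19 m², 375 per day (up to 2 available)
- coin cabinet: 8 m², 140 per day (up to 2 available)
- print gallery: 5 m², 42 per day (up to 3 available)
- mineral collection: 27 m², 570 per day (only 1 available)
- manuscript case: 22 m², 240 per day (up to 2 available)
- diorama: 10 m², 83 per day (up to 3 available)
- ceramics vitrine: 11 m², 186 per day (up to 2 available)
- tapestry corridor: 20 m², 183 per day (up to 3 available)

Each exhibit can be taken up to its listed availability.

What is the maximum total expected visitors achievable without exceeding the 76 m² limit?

1506

The ratio heuristic lands on 2×model ship + coin cabinet + mineral collection (1460) but leaves 3 m² idle.
Dropping coin cabinet frees 8 m²; slotting in ceramics vitrine (11 m²) lifts the total to 1506 at 76 m².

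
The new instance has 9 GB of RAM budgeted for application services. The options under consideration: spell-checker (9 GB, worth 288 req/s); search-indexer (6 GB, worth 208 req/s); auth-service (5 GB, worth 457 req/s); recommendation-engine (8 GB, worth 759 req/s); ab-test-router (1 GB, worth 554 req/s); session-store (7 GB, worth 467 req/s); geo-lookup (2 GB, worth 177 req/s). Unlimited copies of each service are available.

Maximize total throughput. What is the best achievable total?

4986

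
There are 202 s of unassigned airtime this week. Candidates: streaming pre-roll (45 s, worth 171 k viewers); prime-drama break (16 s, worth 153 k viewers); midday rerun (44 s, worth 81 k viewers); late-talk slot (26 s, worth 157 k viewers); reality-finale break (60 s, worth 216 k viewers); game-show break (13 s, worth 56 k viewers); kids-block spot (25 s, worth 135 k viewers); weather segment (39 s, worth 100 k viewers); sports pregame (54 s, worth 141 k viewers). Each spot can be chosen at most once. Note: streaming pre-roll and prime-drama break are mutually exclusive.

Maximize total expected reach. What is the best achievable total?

Best packing: prime-drama break + late-talk slot + reality-finale break + game-show break + kids-block spot + sports pregame — 194 s, 858 total.

858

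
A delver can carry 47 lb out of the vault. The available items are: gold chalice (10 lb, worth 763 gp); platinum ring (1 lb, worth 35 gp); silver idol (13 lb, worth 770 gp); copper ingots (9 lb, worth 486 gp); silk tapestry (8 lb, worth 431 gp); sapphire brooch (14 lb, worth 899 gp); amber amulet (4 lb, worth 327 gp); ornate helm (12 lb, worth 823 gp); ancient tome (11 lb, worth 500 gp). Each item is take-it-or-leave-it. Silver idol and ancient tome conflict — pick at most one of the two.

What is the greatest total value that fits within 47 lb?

Greedy by ratio would take gold chalice + platinum ring + sapphire brooch + amber amulet + ornate helm: 41 lb used, total 2847.
The 15 lb tied up in platinum ring and sapphire brooch is better spent on silver idol + silk tapestry — total rises to 3114 (47 lb).
An exhaustive check of the 512 subsets confirms 3114.

3114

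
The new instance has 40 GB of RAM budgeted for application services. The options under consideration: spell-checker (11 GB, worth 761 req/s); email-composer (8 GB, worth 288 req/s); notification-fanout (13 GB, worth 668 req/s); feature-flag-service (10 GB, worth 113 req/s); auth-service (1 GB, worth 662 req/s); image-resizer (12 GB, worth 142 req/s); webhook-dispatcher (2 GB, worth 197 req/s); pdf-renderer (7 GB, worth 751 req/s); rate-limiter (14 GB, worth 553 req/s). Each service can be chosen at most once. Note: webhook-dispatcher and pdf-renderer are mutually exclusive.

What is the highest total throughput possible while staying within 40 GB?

3130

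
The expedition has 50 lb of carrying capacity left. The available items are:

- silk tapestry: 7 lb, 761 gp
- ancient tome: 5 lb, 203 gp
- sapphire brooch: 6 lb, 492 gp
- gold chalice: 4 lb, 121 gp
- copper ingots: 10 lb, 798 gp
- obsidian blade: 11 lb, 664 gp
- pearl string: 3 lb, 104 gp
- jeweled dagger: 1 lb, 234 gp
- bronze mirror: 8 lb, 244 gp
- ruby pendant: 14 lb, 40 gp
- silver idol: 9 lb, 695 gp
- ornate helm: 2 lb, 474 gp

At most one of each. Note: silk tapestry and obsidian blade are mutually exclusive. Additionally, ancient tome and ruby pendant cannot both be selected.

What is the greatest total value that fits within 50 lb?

3923

Density check — ornate helm 237.00, jeweled dagger 234.00, silk tapestry 108.71, sapphire brooch 82.00 are the best per lb.
Taking silk tapestry + sapphire brooch + gold chalice + copper ingots + pearl string + jeweled dagger + bronze mirror + silver idol + ornate helm: 50 lb used, 3923 in value.
Next best is silk tapestry + ancient tome + sapphire brooch + copper ingots + jeweled dagger + bronze mirror + silver idol + ornate helm at 3901 (48 lb) — short by 22.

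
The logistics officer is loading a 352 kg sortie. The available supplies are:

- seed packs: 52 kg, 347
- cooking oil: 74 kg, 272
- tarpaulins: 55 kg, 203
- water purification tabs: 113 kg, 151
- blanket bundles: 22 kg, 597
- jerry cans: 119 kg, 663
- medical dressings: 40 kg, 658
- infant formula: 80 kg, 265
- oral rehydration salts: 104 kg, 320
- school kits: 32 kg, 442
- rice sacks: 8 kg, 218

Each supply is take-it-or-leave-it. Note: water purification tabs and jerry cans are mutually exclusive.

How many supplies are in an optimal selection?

7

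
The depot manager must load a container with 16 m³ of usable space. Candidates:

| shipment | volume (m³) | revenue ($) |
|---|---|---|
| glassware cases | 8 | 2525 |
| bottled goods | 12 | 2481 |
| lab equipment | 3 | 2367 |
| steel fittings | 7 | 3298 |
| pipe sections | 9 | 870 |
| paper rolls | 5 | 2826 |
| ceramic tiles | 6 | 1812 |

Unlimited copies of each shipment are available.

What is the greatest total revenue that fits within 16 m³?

The ratio ordering already packs tightly: 5×lab equipment, 15 m³, 11835.
Nothing else within 16 m³ beats 11835.

11835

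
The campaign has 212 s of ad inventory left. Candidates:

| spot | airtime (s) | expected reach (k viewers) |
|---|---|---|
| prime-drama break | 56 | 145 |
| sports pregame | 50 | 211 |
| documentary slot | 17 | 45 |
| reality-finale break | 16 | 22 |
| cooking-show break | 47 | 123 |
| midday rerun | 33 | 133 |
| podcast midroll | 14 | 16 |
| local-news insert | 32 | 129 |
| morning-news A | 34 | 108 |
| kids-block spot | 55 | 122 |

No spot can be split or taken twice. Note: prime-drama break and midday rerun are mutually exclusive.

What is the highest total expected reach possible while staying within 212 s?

726

Greedy by ratio would take sports pregame + documentary slot + reality-finale break + midday rerun + podcast midroll + local-news insert + morning-news A: 196 s used, total 664.
Replace documentary slot and podcast midroll with cooking-show break: the trade gains 62 net, giving 726 at 212 s.
Runner-up sports pregame + cooking-show break + midday rerun + podcast midroll + local-news insert + morning-news A tops out at 720.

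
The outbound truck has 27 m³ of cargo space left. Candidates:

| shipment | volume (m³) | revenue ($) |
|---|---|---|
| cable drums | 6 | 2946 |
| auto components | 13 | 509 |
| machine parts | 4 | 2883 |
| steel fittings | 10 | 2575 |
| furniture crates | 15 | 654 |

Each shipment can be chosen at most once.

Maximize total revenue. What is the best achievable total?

By revenue per m³: machine parts 720.75, cable drums 491.00, steel fittings 257.50, furniture crates 43.60 lead.
The ratio ordering already packs tightly: cable drums + machine parts + steel fittings, 20 m³, 8404.

8404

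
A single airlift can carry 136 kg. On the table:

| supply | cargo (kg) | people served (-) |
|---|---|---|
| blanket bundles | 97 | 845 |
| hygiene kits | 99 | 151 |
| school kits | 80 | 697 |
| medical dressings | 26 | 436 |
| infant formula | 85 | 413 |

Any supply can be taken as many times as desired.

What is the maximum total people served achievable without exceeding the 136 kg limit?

2180

5×medical dressings uses 130 of the 136 kg and totals 2180.
That's the maximum — no swap from here does better than 2180.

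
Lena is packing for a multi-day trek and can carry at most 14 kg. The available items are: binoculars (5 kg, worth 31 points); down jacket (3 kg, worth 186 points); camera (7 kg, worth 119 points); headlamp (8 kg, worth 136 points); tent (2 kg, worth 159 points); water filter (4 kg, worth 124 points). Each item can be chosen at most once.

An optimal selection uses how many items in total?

Optimal total is 500.
One optimal bundle: binoculars + down jacket + tent + water filter (14 kg).
All optima have 4 items.

4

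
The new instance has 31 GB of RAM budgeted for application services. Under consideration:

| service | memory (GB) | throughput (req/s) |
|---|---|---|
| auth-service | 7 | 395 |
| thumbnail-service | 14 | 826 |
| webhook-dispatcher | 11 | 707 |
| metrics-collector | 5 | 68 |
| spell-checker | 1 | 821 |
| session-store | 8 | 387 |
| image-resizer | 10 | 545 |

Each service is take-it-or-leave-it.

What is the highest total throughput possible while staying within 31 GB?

Taking the top-ratio services first gives thumbnail-service + webhook-dispatcher + metrics-collector + spell-checker for 2422 (31 GB).
The 19 GB tied up in thumbnail-service and metrics-collector is better spent on auth-service + image-resizer — total rises to 2468 (29 GB).

2468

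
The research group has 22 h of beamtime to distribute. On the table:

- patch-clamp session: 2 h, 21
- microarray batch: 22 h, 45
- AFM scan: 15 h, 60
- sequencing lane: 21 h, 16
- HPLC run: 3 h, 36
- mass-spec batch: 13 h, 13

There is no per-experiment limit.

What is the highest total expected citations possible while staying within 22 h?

Greedy by ratio would take 7×HPLC run: 21 h used, total 252.
Replace HPLC run with 2×patch-clamp session: the trade gains 6 net, giving 258 at 22 h.

258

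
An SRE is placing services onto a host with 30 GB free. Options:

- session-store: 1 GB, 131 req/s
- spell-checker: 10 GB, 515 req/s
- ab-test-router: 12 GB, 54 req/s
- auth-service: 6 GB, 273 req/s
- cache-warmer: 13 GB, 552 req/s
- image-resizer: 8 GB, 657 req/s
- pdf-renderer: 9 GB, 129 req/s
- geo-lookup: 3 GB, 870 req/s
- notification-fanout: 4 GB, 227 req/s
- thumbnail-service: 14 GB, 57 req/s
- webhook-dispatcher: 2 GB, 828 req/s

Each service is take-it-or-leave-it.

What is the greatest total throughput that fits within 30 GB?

3274

Ranking by ratio (throughput/GB): webhook-dispatcher 414.00, geo-lookup 290.00, session-store 131.00, image-resizer 82.12.
The ratio heuristic lands on session-store + spell-checker + image-resizer + geo-lookup + notification-fanout + webhook-dispatcher (3228) but leaves 2 GB idle.
Dropping notification-fanout frees 4 GB; slotting in auth-service (6 GB) lifts the total to 3274 at 30 GB.
An exhaustive check of the 2048 subsets confirms 3274.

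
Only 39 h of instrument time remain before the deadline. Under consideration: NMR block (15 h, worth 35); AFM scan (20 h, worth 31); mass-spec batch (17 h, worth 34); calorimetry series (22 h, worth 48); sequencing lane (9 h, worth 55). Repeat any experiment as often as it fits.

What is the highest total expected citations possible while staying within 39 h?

220

4×sequencing lane uses 36 of the 39 h and totals 220.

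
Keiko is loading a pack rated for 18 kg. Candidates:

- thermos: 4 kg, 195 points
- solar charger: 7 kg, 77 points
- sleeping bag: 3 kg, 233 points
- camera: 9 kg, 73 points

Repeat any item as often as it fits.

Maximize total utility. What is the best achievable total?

Density check — sleeping bag 77.67, thermos 48.75, solar charger 11.00, camera 8.11 are the best per kg.
Taking 6×sleeping bag: 18 kg used, 1398 in utility.
Nothing else within 18 kg beats 1398.

1398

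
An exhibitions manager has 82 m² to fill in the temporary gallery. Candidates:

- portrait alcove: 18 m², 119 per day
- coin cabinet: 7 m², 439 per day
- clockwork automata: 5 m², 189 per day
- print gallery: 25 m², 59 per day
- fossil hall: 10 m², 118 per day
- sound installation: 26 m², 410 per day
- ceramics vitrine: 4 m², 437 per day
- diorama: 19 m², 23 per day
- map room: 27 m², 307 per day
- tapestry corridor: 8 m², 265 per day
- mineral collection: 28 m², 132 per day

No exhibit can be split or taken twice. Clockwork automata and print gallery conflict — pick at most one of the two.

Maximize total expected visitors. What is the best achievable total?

2047

Taking the top-ratio exhibits first gives portrait alcove + coin cabinet + clockwork automata + fossil hall + sound installation + ceramics vitrine + tapestry corridor for 1977 (78 m²).
Dropping portrait alcove and fossil hall frees 28 m²; slotting in map room (27 m²) lifts the total to 2047 at 77 m².
Next best is portrait alcove + coin cabinet + clockwork automata + fossil hall + sound installation + ceramics vitrine + tapestry corridor at 1977 (78 m²) — short by 70.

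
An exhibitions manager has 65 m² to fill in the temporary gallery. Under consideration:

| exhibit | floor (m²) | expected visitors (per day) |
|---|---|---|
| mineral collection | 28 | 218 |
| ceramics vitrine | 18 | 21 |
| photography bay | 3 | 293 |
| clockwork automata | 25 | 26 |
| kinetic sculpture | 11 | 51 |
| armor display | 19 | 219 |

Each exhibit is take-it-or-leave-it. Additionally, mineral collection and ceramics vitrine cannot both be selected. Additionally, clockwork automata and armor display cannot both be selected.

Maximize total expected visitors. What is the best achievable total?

The ratio ordering already packs tightly: mineral collection + photography bay + kinetic sculpture + armor display, 61 m², 781.
Every other selection either busts 65 m² or breaks a pairing rule or fails to beat 781.

781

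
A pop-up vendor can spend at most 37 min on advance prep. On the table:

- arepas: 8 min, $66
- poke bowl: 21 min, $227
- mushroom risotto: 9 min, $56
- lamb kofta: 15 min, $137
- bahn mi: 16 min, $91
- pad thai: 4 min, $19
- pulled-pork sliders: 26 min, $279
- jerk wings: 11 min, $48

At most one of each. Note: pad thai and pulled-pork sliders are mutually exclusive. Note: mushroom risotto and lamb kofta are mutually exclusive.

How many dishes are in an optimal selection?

2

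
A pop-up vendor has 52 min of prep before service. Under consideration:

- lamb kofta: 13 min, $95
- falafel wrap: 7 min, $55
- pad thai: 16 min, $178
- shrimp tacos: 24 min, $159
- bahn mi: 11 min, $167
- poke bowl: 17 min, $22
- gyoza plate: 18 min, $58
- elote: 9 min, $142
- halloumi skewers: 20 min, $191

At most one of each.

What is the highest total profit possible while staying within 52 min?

582

Ranking by ratio (profit/min): elote 15.78, bahn mi 15.18, pad thai 11.12, halloumi skewers 9.55.
Taking the top-ratio dishes first gives falafel wrap + pad thai + bahn mi + elote for 542 (43 min).
The 7 min tied up in falafel wrap is better spent on lamb kofta — total rises to 582 (49 min).
The spare 3 min is too small for any remaining dish, and no exchange beats 582.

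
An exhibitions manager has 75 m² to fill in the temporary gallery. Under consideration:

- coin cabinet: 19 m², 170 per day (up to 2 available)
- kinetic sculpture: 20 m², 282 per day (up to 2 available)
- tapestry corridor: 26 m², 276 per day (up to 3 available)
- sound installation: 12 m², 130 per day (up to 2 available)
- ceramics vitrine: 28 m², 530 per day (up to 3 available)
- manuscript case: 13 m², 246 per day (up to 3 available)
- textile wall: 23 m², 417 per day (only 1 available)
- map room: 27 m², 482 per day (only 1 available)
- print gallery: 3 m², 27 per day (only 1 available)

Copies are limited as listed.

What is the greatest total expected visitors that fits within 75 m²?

1333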